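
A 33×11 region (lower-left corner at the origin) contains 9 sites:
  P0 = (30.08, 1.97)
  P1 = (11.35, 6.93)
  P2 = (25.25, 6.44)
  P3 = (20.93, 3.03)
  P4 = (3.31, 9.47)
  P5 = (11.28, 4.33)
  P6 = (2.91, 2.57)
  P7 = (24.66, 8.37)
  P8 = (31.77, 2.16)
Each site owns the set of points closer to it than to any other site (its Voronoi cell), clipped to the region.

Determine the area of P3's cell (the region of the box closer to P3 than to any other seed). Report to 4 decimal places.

Area of P3's cell: 58.3278

1. box [0,33]×[0,11]: [(0, 0) (33, 0) (33, 11) (0, 11)]
2. ⊥bis P3·P0 via (25.505,2.5): [(0, 0) (25.2154, 0) (26.4897, 11) (0, 11)]  |A|=284.378
3. ⊥bis P3·P1 via (16.14,4.98): [(14.1127, 0) (25.2154, 0) (26.4897, 11) (18.5907, 11)]  |A|=104.5093
4. ⊥bis P3·P2 via (23.09,4.735): [(18.439, 10.6272) (14.1127, 0) (25.2154, 0) (25.4217, 1.781)]  |A|=66.1264
5. ⊥bis P3·P4 via (12.12,6.25): [(18.439, 10.6272) (14.1127, 0) (25.2154, 0) (25.4217, 1.781)]  |A|=66.1264
6. ⊥bis P3·P5 via (16.105,3.68): [(18.439, 10.6272) (16.3494, 5.4945) (15.6092, 0) (25.2154, 0) (25.4217, 1.781)]  |A|=62.0149
7. ⊥bis P3·P6 via (11.92,2.8): [(18.439, 10.6272) (16.3494, 5.4945) (15.6092, 0) (25.2154, 0) (25.4217, 1.781)]  |A|=62.0149
8. ⊥bis P3·P7 via (22.795,5.7): [(21.7547, 6.4267) (17.8416, 9.1599) (16.3494, 5.4945) (15.6092, 0) (25.2154, 0) (25.4217, 1.781)]  |A|=58.3278
9. ⊥bis P3·P8 via (26.35,2.595): [(21.7547, 6.4267) (17.8416, 9.1599) (16.3494, 5.4945) (15.6092, 0) (25.2154, 0) (25.4217, 1.781)]  |A|=58.3278
10. canonical 6-gon: [(21.7547, 6.4267) (17.8416, 9.1599) (16.3494, 5.4945) (15.6092, 0) (25.2154, 0) (25.4217, 1.781)]
11. shoelace: 58.3278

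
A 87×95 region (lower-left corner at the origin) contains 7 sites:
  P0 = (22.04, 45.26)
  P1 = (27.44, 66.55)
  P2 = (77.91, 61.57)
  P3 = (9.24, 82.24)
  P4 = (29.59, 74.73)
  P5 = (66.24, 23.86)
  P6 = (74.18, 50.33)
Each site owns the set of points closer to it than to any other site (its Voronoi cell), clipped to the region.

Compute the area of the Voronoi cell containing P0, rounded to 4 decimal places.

Area of P0's cell: 2243.8017

1. box [0,87]×[0,95]: [(0, 0) (87, 0) (87, 95) (0, 95)]
2. ⊥bis P0·P1 via (24.74,55.905): [(0, 62.1801) (0, 0) (87, 0) (87, 40.1134)]  |A|=4449.7637
3. ⊥bis P0·P2 via (49.975,53.415): [(51.2079, 49.1917) (0, 62.1801) (0, 0) (65.5683, 0)]  |A|=3204.763
4. ⊥bis P0·P3 via (15.64,63.75): [(51.2079, 49.1917) (6.4084, 60.5546) (0, 58.3365) (0, 0) (65.5683, 0)]  |A|=3192.4474
5. ⊥bis P0·P4 via (25.815,59.995): [(51.2079, 49.1917) (6.4084, 60.5546) (0, 58.3365) (0, 0) (65.5683, 0)]  |A|=3192.4474
6. ⊥bis P0·P5 via (44.14,34.56): [(51.214, 49.1708) (51.2079, 49.1917) (6.4084, 60.5546) (0, 58.3365) (0, 0) (27.4073, 0)]  |A|=2254.2444
7. ⊥bis P0·P6 via (48.11,47.795): [(48.5177, 43.6019) (47.8924, 50.0326) (6.4084, 60.5546) (0, 58.3365) (0, 0) (27.4073, 0)]  |A|=2243.8017
8. canonical 6-gon: [(48.5177, 43.6019) (47.8924, 50.0326) (6.4084, 60.5546) (0, 58.3365) (0, 0) (27.4073, 0)]
9. shoelace: 2243.8017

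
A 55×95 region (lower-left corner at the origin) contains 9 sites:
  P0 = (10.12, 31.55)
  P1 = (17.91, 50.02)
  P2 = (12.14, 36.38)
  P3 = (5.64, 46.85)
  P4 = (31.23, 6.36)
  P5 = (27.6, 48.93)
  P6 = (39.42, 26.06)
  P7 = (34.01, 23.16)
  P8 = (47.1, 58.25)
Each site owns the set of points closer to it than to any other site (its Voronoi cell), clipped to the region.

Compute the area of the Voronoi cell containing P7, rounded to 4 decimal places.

1. box [0,55]×[0,95]: [(0, 0) (55, 0) (55, 95) (0, 95)]
2. ⊥bis P7·P0 via (22.065,27.355): [(12.4581, 0) (55, 0) (55, 95) (45.8214, 95)]  |A|=2456.7207
3. ⊥bis P7·P1 via (25.96,36.59): [(25.1345, 36.0952) (12.4581, 0) (55, 0) (55, 53.9967)]  |A|=1574.0981
4. ⊥bis P7·P2 via (23.075,29.77): [(27.9007, 37.7533) (22.6887, 29.1309) (12.4581, 0) (55, 0) (55, 53.9967)]  |A|=1566.4933
5. ⊥bis P7·P3 via (19.825,35.005): [(27.9007, 37.7533) (22.6887, 29.1309) (12.4581, 0) (55, 0) (55, 53.9967)]  |A|=1566.4933
6. ⊥bis P7·P4 via (32.62,14.76): [(27.9007, 37.7533) (22.6887, 29.1309) (18.4644, 17.1024) (55, 11.0566) (55, 53.9967)]  |A|=1000.728
7. ⊥bis P7·P5 via (30.805,36.045): [(26.1714, 34.8924) (22.6887, 29.1309) (18.4644, 17.1024) (55, 11.0566) (55, 42.0632)]  |A|=803.9973
8. ⊥bis P7·P6 via (36.715,24.61): [(30.6112, 35.9968) (26.1714, 34.8924) (22.6887, 29.1309) (18.4644, 17.1024) (42.9076, 13.0577)]  |A|=299.4978
9. ⊥bis P7·P8 via (40.555,40.705): [(30.6112, 35.9968) (26.1714, 34.8924) (22.6887, 29.1309) (18.4644, 17.1024) (42.9076, 13.0577)]  |A|=299.4978
10. canonical 5-gon: [(30.6112, 35.9968) (26.1714, 34.8924) (22.6887, 29.1309) (18.4644, 17.1024) (42.9076, 13.0577)]
11. shoelace: 299.4978

Area of P7's cell: 299.4978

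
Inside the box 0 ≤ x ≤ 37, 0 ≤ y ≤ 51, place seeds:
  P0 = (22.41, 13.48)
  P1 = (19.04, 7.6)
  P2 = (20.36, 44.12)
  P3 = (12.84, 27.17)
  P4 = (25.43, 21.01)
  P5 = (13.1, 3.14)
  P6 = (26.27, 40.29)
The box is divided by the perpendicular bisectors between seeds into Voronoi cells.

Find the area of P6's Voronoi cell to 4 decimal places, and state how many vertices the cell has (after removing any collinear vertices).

1. box [0,37]×[0,51]: [(0, 0) (37, 0) (37, 51) (0, 51)]
2. ⊥bis P6·P0 via (24.34,26.885): [(0, 30.3894) (37, 25.0623) (37, 51) (0, 51)]  |A|=861.1446
3. ⊥bis P6·P1 via (22.655,23.945): [(0, 30.3894) (37, 25.0623) (37, 51) (0, 51)]  |A|=861.1446
4. ⊥bis P6·P2 via (23.315,42.205): [(14.3216, 28.3274) (37, 25.0623) (37, 51) (29.0146, 51)]  |A|=384.638
5. ⊥bis P6·P3 via (19.555,33.73): [(18.5136, 34.796) (26.5533, 26.5663) (37, 25.0623) (37, 51) (29.0146, 51)]  |A|=341.3856
6. ⊥bis P6·P4 via (25.85,30.65): [(18.5136, 34.796) (22.4178, 30.7995) (37, 30.1642) (37, 51) (29.0146, 51)]  |A|=285.1854
7. ⊥bis P6·P5 via (19.685,21.715): [(18.5136, 34.796) (22.4178, 30.7995) (37, 30.1642) (37, 51) (29.0146, 51)]  |A|=285.1854
8. canonical 5-gon: [(18.5136, 34.796) (22.4178, 30.7995) (37, 30.1642) (37, 51) (29.0146, 51)]
9. shoelace: 285.1854

Area of P6's cell: 285.1854 (5 vertices)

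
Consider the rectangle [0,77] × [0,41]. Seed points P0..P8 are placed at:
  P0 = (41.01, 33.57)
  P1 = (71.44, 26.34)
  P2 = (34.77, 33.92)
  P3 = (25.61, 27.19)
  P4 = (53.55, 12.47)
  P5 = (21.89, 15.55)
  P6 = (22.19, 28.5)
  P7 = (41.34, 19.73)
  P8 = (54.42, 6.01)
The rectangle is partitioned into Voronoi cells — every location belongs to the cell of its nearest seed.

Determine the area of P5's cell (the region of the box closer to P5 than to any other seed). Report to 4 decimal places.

Area of P5's cell: 719.3368

1. box [0,77]×[0,41]: [(0, 0) (77, 0) (77, 41) (0, 41)]
2. ⊥bis P5·P0 via (31.45,24.56): [(0, 0) (54.597, 0) (15.9558, 41) (0, 41)]  |A|=1446.3333
3. ⊥bis P5·P1 via (46.665,20.945): [(0, 0) (51.226, 0) (50.213, 4.6516) (15.9558, 41) (0, 41)]  |A|=1438.493
4. ⊥bis P5·P2 via (28.33,24.735): [(0, 0) (51.226, 0) (50.213, 4.6516) (37.042, 18.6266) (5.1322, 41) (0, 41)]  |A|=1317.4122
5. ⊥bis P5·P3 via (23.75,21.37): [(0, 28.9602) (0, 0) (51.226, 0) (50.213, 4.6516) (39.0713, 16.4735)]  |A|=1007.618
6. ⊥bis P5·P4 via (37.72,14.01): [(37.9932, 16.8181) (0, 28.9602) (0, 0) (36.3571, 0)]  |A|=855.8726
7. ⊥bis P5·P6 via (22.04,22.025): [(37.9932, 16.8181) (21.6739, 22.0335) (0, 22.5356) (0, 0) (36.3571, 0)]  |A|=786.2491
8. ⊥bis P5·P7 via (31.615,17.64): [(31.3343, 18.9462) (21.6739, 22.0335) (0, 22.5356) (0, 0) (35.406, 0)]  |A|=719.5042
9. ⊥bis P5·P8 via (38.155,10.78): [(35.2316, 0.8116) (31.3343, 18.9462) (21.6739, 22.0335) (0, 22.5356) (0, 0) (34.9936, 0)]  |A|=719.3368
10. canonical 6-gon: [(35.2316, 0.8116) (31.3343, 18.9462) (21.6739, 22.0335) (0, 22.5356) (0, 0) (34.9936, 0)]
11. shoelace: 719.3368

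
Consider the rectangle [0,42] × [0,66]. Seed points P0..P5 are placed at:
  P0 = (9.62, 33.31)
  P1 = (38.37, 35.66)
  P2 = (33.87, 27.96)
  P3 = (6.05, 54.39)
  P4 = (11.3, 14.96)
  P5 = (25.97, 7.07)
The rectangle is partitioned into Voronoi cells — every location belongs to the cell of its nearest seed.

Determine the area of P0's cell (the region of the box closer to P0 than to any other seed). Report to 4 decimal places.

1. box [0,42]×[0,66]: [(0, 0) (42, 0) (42, 66) (0, 66)]
2. ⊥bis P0·P1 via (23.995,34.485): [(0, 0) (26.8138, 0) (21.419, 66) (0, 66)]  |A|=1591.6813
3. ⊥bis P0·P2 via (21.745,30.635): [(0, 0) (14.9864, 0) (23.6164, 39.1173) (21.419, 66) (0, 66)]  |A|=1360.3527
4. ⊥bis P0·P3 via (7.835,43.85): [(0, 42.5231) (0, 0) (14.9864, 0) (23.6164, 39.1173) (23.0193, 46.4215)]  |A|=880.4662
5. ⊥bis P0·P4 via (10.46,24.135): [(0, 42.5231) (0, 23.1774) (20.5141, 25.0555) (23.6164, 39.1173) (23.0193, 46.4215)]  |A|=454.9903
6. ⊥bis P0·P5 via (17.795,20.19): [(0, 42.5231) (0, 23.1774) (20.5141, 25.0555) (23.6164, 39.1173) (23.0193, 46.4215)]  |A|=454.9903
7. canonical 5-gon: [(0, 42.5231) (0, 23.1774) (20.5141, 25.0555) (23.6164, 39.1173) (23.0193, 46.4215)]
8. shoelace: 454.9903

Area of P0's cell: 454.9903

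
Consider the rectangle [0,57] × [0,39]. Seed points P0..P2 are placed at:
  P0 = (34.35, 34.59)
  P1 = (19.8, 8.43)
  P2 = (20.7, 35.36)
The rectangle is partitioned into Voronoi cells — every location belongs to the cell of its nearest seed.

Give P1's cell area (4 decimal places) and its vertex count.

Area of P1's cell: 993.5073 (5 vertices)

1. box [0,57]×[0,39]: [(0, 0) (57, 0) (57, 39) (0, 39)]
2. ⊥bis P1·P0 via (27.075,21.51): [(0, 36.5689) (0, 0) (57, 0) (57, 4.8659)]  |A|=1180.8933
3. ⊥bis P1·P2 via (20.25,21.895): [(26.7749, 21.6769) (0, 22.5718) (0, 0) (57, 0) (57, 4.8659)]  |A|=993.5073
4. canonical 5-gon: [(26.7749, 21.6769) (0, 22.5718) (0, 0) (57, 0) (57, 4.8659)]
5. shoelace: 993.5073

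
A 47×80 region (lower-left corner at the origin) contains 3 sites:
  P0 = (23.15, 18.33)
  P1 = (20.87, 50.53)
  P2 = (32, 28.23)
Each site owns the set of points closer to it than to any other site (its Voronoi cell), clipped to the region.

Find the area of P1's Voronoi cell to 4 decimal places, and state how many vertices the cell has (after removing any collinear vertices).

1. box [0,47]×[0,80]: [(0, 0) (47, 0) (47, 80) (0, 80)]
2. ⊥bis P1·P0 via (22.01,34.43): [(0, 32.8715) (47, 36.1995) (47, 80) (0, 80)]  |A|=2136.8314
3. ⊥bis P1·P2 via (26.435,39.38): [(0, 32.8715) (15.6091, 33.9768) (47, 49.6441) (47, 80) (0, 80)]  |A|=1925.8128
4. canonical 5-gon: [(0, 32.8715) (15.6091, 33.9768) (47, 49.6441) (47, 80) (0, 80)]
5. shoelace: 1925.8128

Area of P1's cell: 1925.8128 (5 vertices)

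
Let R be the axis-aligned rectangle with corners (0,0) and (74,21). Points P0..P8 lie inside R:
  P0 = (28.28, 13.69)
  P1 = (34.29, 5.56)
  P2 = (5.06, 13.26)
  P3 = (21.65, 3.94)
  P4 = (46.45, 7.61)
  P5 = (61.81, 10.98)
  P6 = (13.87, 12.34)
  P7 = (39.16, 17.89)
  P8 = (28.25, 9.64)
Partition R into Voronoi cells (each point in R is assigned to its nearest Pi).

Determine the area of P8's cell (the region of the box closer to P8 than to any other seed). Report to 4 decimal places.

1. box [0,74]×[0,21]: [(0, 0) (74, 0) (74, 21) (0, 21)]
2. ⊥bis P8·P0 via (28.265,11.665): [(0, 11.8744) (0, 0) (74, 0) (74, 11.3262)]  |A|=858.4219
3. ⊥bis P8·P1 via (31.27,7.6): [(33.9873, 11.6226) (0, 11.8744) (0, 0) (26.1362, 0)]  |A|=353.6743
4. ⊥bis P8·P2 via (16.655,11.45): [(33.9873, 11.6226) (16.7019, 11.7507) (14.8676, 0) (26.1362, 0)]  |A|=167.1596
5. ⊥bis P8·P3 via (24.95,6.79): [(28.1893, 3.0393) (33.9873, 11.6226) (20.6913, 11.7211)]  |A|=57.3472
6. ⊥bis P8·P4 via (37.35,8.625): [(28.1893, 3.0393) (33.9873, 11.6226) (20.6913, 11.7211)]  |A|=57.3472
7. ⊥bis P8·P5 via (45.03,10.31): [(28.1893, 3.0393) (33.9873, 11.6226) (20.6913, 11.7211)]  |A|=57.3472
8. ⊥bis P8·P6 via (21.06,10.99): [(21.1069, 11.2399) (28.1893, 3.0393) (33.9873, 11.6226) (21.1966, 11.7174)]  |A|=57.2264
9. ⊥bis P8·P7 via (33.705,13.765): [(21.1069, 11.2399) (28.1893, 3.0393) (33.9873, 11.6226) (21.1966, 11.7174)]  |A|=57.2264
10. canonical 4-gon: [(21.1069, 11.2399) (28.1893, 3.0393) (33.9873, 11.6226) (21.1966, 11.7174)]
11. shoelace: 57.2264

Area of P8's cell: 57.2264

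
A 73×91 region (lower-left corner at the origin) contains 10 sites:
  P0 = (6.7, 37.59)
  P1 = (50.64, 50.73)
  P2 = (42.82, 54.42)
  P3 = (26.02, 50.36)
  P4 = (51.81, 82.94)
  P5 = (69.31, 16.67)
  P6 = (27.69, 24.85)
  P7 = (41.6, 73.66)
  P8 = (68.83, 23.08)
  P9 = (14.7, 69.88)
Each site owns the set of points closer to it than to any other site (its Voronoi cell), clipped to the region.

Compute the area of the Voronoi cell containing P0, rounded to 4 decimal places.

1. box [0,73]×[0,91]: [(0, 0) (73, 0) (73, 91) (0, 91)]
2. ⊥bis P0·P1 via (28.67,44.16): [(0, 0) (41.8758, 0) (14.6628, 91) (0, 91)]  |A|=2572.5046
3. ⊥bis P0·P2 via (24.76,46.005): [(0, 0) (41.8758, 0) (34.1354, 25.8839) (3.7947, 91) (0, 91)]  |A|=2218.6621
4. ⊥bis P0·P3 via (16.36,43.975): [(0, 68.7264) (0, 0) (41.8758, 0) (38.9422, 9.8099)]  |A|=1543.5773
5. ⊥bis P0·P4 via (29.255,60.265): [(0, 68.7264) (0, 0) (41.8758, 0) (38.9422, 9.8099)]  |A|=1543.5773
6. ⊥bis P0·P5 via (38.005,27.13): [(34.4757, 16.5674) (0, 68.7264) (0, 0) (28.94, 0)]  |A|=1424.425
7. ⊥bis P0·P6 via (17.195,31.22): [(20.8311, 37.2106) (0, 68.7264) (0, 2.8901)]  |A|=685.7198
8. ⊥bis P0·P7 via (24.15,55.625): [(20.8311, 37.2106) (0, 68.7264) (0, 2.8901)]  |A|=685.7198
9. ⊥bis P0·P8 via (37.765,30.335): [(20.8311, 37.2106) (0, 68.7264) (0, 2.8901)]  |A|=685.7198
10. ⊥bis P0·P9 via (10.7,53.735): [(20.8311, 37.2106) (9.754, 53.9694) (0, 56.386) (0, 2.8901)]  |A|=625.5357
11. canonical 4-gon: [(20.8311, 37.2106) (9.754, 53.9694) (0, 56.386) (0, 2.8901)]
12. shoelace: 625.5357

Area of P0's cell: 625.5357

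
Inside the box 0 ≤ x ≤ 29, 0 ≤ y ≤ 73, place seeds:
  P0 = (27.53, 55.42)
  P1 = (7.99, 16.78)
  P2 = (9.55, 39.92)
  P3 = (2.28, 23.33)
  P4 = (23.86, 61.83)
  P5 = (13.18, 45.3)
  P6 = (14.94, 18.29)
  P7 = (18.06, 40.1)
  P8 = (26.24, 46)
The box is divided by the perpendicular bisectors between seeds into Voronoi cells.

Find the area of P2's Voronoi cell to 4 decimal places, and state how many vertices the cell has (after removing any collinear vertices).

1. box [0,29]×[0,73]: [(0, 0) (29, 0) (29, 73) (0, 73)]
2. ⊥bis P2·P0 via (18.54,47.67): [(0, 69.1764) (0, 0) (29, 0) (29, 35.5364)]  |A|=1518.3356
3. ⊥bis P2·P1 via (8.77,28.35): [(0, 69.1764) (0, 28.9412) (29, 26.9862) (29, 35.5364)]  |A|=707.3881
4. ⊥bis P2·P3 via (5.915,31.625): [(0, 69.1764) (0, 34.217) (14.2282, 27.982) (29, 26.9862) (29, 35.5364)]  |A|=669.8555
5. ⊥bis P2·P4 via (16.705,50.875): [(14.5814, 52.262) (0, 61.7855) (0, 34.217) (14.2282, 27.982) (29, 26.9862) (29, 35.5364)]  |A|=615.9705
6. ⊥bis P2·P5 via (11.365,42.61): [(0, 50.2782) (0, 34.217) (14.2282, 27.982) (29, 26.9862) (29, 30.7113)]  |A|=325.8676
7. ⊥bis P2·P6 via (12.245,29.105): [(26.2195, 32.5873) (0, 50.2782) (0, 34.217) (11.8756, 29.013)]  |A|=269.1055
8. ⊥bis P2·P7 via (13.805,40.01): [(14.0263, 29.5489) (13.7845, 40.9775) (0, 50.2782) (0, 34.217) (11.8756, 29.013)]  |A|=199.0622
9. ⊥bis P2·P8 via (17.895,42.96): [(14.0263, 29.5489) (13.7845, 40.9775) (0, 50.2782) (0, 34.217) (11.8756, 29.013)]  |A|=199.0622
10. canonical 5-gon: [(14.0263, 29.5489) (13.7845, 40.9775) (0, 50.2782) (0, 34.217) (11.8756, 29.013)]
11. shoelace: 199.0622

Area of P2's cell: 199.0622 (5 vertices)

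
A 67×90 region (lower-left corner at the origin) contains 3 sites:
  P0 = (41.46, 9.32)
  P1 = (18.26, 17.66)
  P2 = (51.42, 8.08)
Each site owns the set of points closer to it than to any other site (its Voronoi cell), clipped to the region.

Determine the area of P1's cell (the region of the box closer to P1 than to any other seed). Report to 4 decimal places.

1. box [0,67]×[0,90]: [(0, 0) (67, 0) (67, 90) (0, 90)]
2. ⊥bis P1·P0 via (29.86,13.49): [(0, 0) (25.0106, 0) (57.364, 90) (0, 90)]  |A|=3706.8572
3. ⊥bis P1·P2 via (34.84,12.87): [(0, 0) (25.0106, 0) (56.1366, 86.5856) (57.123, 90) (0, 90)]  |A|=3706.4457
4. canonical 5-gon: [(0, 0) (25.0106, 0) (56.1366, 86.5856) (57.123, 90) (0, 90)]
5. shoelace: 3706.4457

Area of P1's cell: 3706.4457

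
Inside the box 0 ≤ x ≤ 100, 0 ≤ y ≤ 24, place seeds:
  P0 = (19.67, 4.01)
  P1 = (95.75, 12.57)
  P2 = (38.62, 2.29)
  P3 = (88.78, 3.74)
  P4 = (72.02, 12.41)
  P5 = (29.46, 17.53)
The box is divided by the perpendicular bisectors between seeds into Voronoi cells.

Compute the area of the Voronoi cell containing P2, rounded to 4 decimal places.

1. box [0,100]×[0,24]: [(0, 0) (100, 0) (100, 24) (0, 24)]
2. ⊥bis P2·P0 via (29.145,3.15): [(28.8591, 0) (100, 0) (100, 24) (31.0375, 24)]  |A|=1681.2415
3. ⊥bis P2·P1 via (67.185,7.43): [(28.8591, 0) (68.522, 0) (64.2034, 24) (31.0375, 24)]  |A|=873.9456
4. ⊥bis P2·P3 via (63.7,3.015): [(28.8591, 0) (63.7872, 0) (63.0934, 24) (31.0375, 24)]  |A|=803.8079
5. ⊥bis P2·P4 via (55.32,7.35): [(28.8591, 0) (57.547, 0) (50.2751, 24) (31.0375, 24)]  |A|=575.1073
6. ⊥bis P2·P5 via (34.04,9.91): [(29.5115, 7.1882) (28.8591, 0) (57.547, 0) (51.3855, 20.3355)]  |A|=366.0193
7. canonical 4-gon: [(29.5115, 7.1882) (28.8591, 0) (57.547, 0) (51.3855, 20.3355)]
8. shoelace: 366.0193

Area of P2's cell: 366.0193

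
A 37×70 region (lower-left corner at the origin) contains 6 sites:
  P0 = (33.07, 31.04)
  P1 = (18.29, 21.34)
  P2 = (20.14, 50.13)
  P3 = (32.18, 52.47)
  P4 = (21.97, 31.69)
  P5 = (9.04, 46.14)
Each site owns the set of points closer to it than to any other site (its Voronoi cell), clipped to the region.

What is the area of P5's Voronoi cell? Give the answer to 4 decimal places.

Area of P5's cell: 476.0605

1. box [0,37]×[0,70]: [(0, 0) (37, 0) (37, 70) (0, 70)]
2. ⊥bis P5·P0 via (21.055,38.59): [(0, 5.0833) (37, 63.9647) (37, 70) (0, 70)]  |A|=1312.6121
3. ⊥bis P5·P1 via (13.665,33.74): [(0, 28.6432) (19.3367, 35.8554) (37, 63.9647) (37, 70) (0, 70)]  |A|=1084.8273
4. ⊥bis P5·P2 via (14.59,48.135): [(0, 28.6432) (19.0433, 35.746) (6.7304, 70) (0, 70)]  |A|=509.0577
5. ⊥bis P5·P3 via (20.61,49.305): [(0, 28.6432) (19.0433, 35.746) (6.7304, 70) (0, 70)]  |A|=509.0577
6. ⊥bis P5·P4 via (15.505,38.915): [(0, 28.6432) (6.9031, 31.2179) (17.3203, 40.5394) (6.7304, 70) (0, 70)]  |A|=476.0605
7. canonical 5-gon: [(0, 28.6432) (6.9031, 31.2179) (17.3203, 40.5394) (6.7304, 70) (0, 70)]
8. shoelace: 476.0605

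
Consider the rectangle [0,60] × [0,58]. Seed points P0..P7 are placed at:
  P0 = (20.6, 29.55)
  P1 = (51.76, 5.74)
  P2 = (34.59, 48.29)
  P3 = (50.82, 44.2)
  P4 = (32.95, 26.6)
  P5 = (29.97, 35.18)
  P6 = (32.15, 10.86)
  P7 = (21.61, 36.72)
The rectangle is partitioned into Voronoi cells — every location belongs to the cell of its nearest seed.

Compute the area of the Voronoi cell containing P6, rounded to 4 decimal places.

1. box [0,60]×[0,58]: [(0, 0) (60, 0) (60, 58) (0, 58)]
2. ⊥bis P6·P0 via (26.375,20.205): [(0, 3.9058) (0, 0) (60, 0) (60, 40.9845)]  |A|=1346.7101
3. ⊥bis P6·P1 via (41.955,8.3): [(48.6587, 33.9759) (0, 3.9058) (0, 0) (39.7879, 0)]  |A|=770.9413
4. ⊥bis P6·P2 via (33.37,29.575): [(47.2731, 28.6687) (40.758, 29.0934) (0, 3.9058) (0, 0) (39.7879, 0)]  |A|=753.3588
5. ⊥bis P6·P3 via (41.485,27.53): [(46.2754, 24.8474) (39.7764, 28.4868) (0, 3.9058) (0, 0) (39.7879, 0)]  |A|=736.9418
6. ⊥bis P6·P4 via (32.55,18.73): [(44.5193, 18.1216) (24.6388, 19.1321) (0, 3.9058) (0, 0) (39.7879, 0)]  |A|=611.2552
7. ⊥bis P6·P5 via (31.06,23.02): [(44.5193, 18.1216) (24.6388, 19.1321) (0, 3.9058) (0, 0) (39.7879, 0)]  |A|=611.2552
8. ⊥bis P6·P7 via (26.88,23.79): [(44.5193, 18.1216) (24.6388, 19.1321) (0, 3.9058) (0, 0) (39.7879, 0)]  |A|=611.2552
9. canonical 5-gon: [(44.5193, 18.1216) (24.6388, 19.1321) (0, 3.9058) (0, 0) (39.7879, 0)]
10. shoelace: 611.2552

Area of P6's cell: 611.2552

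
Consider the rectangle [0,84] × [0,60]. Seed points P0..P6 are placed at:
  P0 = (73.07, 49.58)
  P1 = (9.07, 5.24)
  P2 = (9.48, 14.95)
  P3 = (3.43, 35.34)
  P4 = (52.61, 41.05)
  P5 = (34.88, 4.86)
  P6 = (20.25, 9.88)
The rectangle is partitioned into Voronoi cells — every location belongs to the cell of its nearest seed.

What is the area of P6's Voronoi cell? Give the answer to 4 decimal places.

1. box [0,84]×[0,60]: [(0, 0) (84, 0) (84, 60) (0, 60)]
2. ⊥bis P6·P0 via (46.66,29.73): [(0, 0) (69.0053, 0) (23.9088, 60) (0, 60)]  |A|=2787.4239
3. ⊥bis P6·P1 via (14.66,7.56): [(0, 42.883) (17.7976, 0) (69.0053, 0) (23.9088, 60) (0, 60)]  |A|=2405.8165
4. ⊥bis P6·P2 via (14.865,12.415): [(13.6852, 9.9088) (17.7976, 0) (69.0053, 0) (32.1218, 49.0728)]  |A|=1428.3256
5. ⊥bis P6·P3 via (11.84,22.61): [(23.196, 30.1123) (13.6852, 9.9088) (17.7976, 0) (69.0053, 0) (38.6828, 40.3435)]  |A|=1327.1677
6. ⊥bis P6·P4 via (36.43,25.465): [(28.5479, 33.648) (23.196, 30.1123) (13.6852, 9.9088) (17.7976, 0) (60.9586, 0)]  |A|=885.8379
7. ⊥bis P6·P5 via (27.565,7.37): [(34.4716, 27.4982) (28.5479, 33.648) (23.196, 30.1123) (13.6852, 9.9088) (17.7976, 0) (25.0361, 0)]  |A|=391.9373
8. canonical 6-gon: [(34.4716, 27.4982) (28.5479, 33.648) (23.196, 30.1123) (13.6852, 9.9088) (17.7976, 0) (25.0361, 0)]
9. shoelace: 391.9373

Area of P6's cell: 391.9373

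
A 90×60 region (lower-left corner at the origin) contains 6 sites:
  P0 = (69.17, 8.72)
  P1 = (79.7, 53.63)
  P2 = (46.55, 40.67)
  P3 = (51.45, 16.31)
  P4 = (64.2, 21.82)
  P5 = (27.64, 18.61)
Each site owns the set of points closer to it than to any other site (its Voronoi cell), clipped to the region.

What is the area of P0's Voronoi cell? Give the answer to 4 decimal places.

Area of P0's cell: 582.2876

1. box [0,90]×[0,60]: [(0, 0) (90, 0) (90, 60) (0, 60)]
2. ⊥bis P0·P1 via (74.435,31.175): [(0, 48.6277) (0, 0) (90, 0) (90, 27.5255)]  |A|=3426.8934
3. ⊥bis P0·P2 via (57.86,24.695): [(68.8593, 32.4823) (22.9791, 0) (90, 0) (90, 27.5255)]  |A|=1379.4503
4. ⊥bis P0·P3 via (60.31,12.515): [(68.8623, 32.4816) (54.9495, 0) (90, 0) (90, 27.5255)]  |A|=860.1622
5. ⊥bis P0·P4 via (66.685,15.27): [(60.482, 12.9167) (54.9495, 0) (90, 0) (90, 24.1155)]  |A|=582.2876
6. ⊥bis P0·P5 via (48.405,13.665): [(60.482, 12.9167) (54.9495, 0) (90, 0) (90, 24.1155)]  |A|=582.2876
7. canonical 4-gon: [(60.482, 12.9167) (54.9495, 0) (90, 0) (90, 24.1155)]
8. shoelace: 582.2876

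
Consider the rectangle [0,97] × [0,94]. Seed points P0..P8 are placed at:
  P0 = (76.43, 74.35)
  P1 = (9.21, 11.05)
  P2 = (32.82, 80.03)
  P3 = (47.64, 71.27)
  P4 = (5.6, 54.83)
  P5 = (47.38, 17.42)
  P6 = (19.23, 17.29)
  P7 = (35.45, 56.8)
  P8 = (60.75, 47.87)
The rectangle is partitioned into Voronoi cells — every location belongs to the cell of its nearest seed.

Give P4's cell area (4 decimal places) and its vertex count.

1. box [0,97]×[0,94]: [(0, 0) (97, 0) (97, 94) (0, 94)]
2. ⊥bis P4·P0 via (41.015,64.59): [(0, 0) (58.8153, 0) (32.9099, 94) (0, 94)]  |A|=4311.0861
3. ⊥bis P4·P1 via (7.405,32.94): [(0, 32.3294) (48.7968, 36.3531) (32.9099, 94) (0, 94)]  |A|=2453.2416
4. ⊥bis P4·P2 via (19.21,67.43): [(0, 88.1798) (0, 32.3294) (48.0386, 36.2906)]  |A|=1341.4882
5. ⊥bis P4·P3 via (26.62,63.05): [(29.0736, 56.7758) (0, 88.1798) (0, 32.3294) (37.4266, 35.4155)]  |A|=1224.4966
6. ⊥bis P4·P5 via (26.49,36.125): [(33.909, 44.4107) (29.0736, 56.7758) (0, 88.1798) (0, 32.3294) (24.9322, 34.3853)]  |A|=1166.49
7. ⊥bis P4·P6 via (12.415,36.06): [(33.1838, 43.6007) (33.909, 44.4107) (29.0736, 56.7758) (0, 88.1798) (0, 32.3294) (2.769, 32.5577)]  |A|=1071.9077
8. ⊥bis P4·P7 via (20.525,55.815): [(21.6085, 39.398) (19.8005, 66.7921) (0, 88.1798) (0, 32.3294) (2.769, 32.5577)]  |A|=862.6168
9. ⊥bis P4·P8 via (33.175,51.35): [(21.6085, 39.398) (19.8005, 66.7921) (0, 88.1798) (0, 32.3294) (2.769, 32.5577)]  |A|=862.6168
10. canonical 5-gon: [(21.6085, 39.398) (19.8005, 66.7921) (0, 88.1798) (0, 32.3294) (2.769, 32.5577)]
11. shoelace: 862.6168

Area of P4's cell: 862.6168 (5 vertices)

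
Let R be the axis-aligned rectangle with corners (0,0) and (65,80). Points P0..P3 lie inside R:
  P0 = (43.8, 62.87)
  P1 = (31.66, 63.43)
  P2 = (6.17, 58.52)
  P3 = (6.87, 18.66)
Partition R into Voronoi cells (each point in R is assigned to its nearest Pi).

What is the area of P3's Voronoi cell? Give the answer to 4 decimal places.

Area of P3's cell: 1922.0451

1. box [0,65]×[0,80]: [(0, 0) (65, 0) (65, 80) (0, 80)]
2. ⊥bis P3·P0 via (25.335,40.765): [(0, 61.9281) (0, 0) (65, 0) (65, 7.6316)]  |A|=2260.6903
3. ⊥bis P3·P1 via (19.265,41.045): [(36.2758, 31.6258) (0, 51.7124) (0, 0) (65, 0) (65, 7.6316)]  |A|=2075.3983
4. ⊥bis P3·P2 via (6.52,38.59): [(36.2758, 31.6258) (23.1706, 38.8824) (0, 38.4755) (0, 0) (65, 0) (65, 7.6316)]  |A|=1922.0451
5. canonical 6-gon: [(36.2758, 31.6258) (23.1706, 38.8824) (0, 38.4755) (0, 0) (65, 0) (65, 7.6316)]
6. shoelace: 1922.0451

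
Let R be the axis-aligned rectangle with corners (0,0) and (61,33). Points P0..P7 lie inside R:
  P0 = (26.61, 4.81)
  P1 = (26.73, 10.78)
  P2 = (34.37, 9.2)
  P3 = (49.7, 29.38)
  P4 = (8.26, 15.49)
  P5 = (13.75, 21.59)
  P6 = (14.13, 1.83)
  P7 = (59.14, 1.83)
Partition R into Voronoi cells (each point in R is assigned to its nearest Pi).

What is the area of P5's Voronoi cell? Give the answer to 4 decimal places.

1. box [0,61]×[0,33]: [(0, 0) (61, 0) (61, 33) (0, 33)]
2. ⊥bis P5·P0 via (20.18,13.2): [(0, 0) (2.9564, 0) (46.0155, 33) (0, 33)]  |A|=808.035
3. ⊥bis P5·P1 via (20.24,16.185): [(0, 0) (2.9564, 0) (13.4736, 8.0603) (34.2439, 33) (0, 33)]  |A|=661.2447
4. ⊥bis P5·P2 via (24.06,15.395): [(0, 0) (2.9564, 0) (13.4736, 8.0603) (34.2439, 33) (0, 33)]  |A|=661.2447
5. ⊥bis P5·P3 via (31.725,25.485): [(0, 0) (2.9564, 0) (13.4736, 8.0603) (30.9529, 29.0484) (30.0966, 33) (0, 33)]  |A|=653.0504
6. ⊥bis P5·P4 via (11.005,18.54): [(0, 28.4445) (17.4046, 12.7804) (30.9529, 29.0484) (30.0966, 33) (0, 33)]  |A|=377.6478
7. ⊥bis P5·P6 via (13.94,11.71): [(0, 28.4445) (17.4046, 12.7804) (30.9529, 29.0484) (30.0966, 33) (0, 33)]  |A|=377.6478
8. ⊥bis P5·P7 via (36.445,11.71): [(0, 28.4445) (17.4046, 12.7804) (30.9529, 29.0484) (30.0966, 33) (0, 33)]  |A|=377.6478
9. canonical 5-gon: [(0, 28.4445) (17.4046, 12.7804) (30.9529, 29.0484) (30.0966, 33) (0, 33)]
10. shoelace: 377.6478

Area of P5's cell: 377.6478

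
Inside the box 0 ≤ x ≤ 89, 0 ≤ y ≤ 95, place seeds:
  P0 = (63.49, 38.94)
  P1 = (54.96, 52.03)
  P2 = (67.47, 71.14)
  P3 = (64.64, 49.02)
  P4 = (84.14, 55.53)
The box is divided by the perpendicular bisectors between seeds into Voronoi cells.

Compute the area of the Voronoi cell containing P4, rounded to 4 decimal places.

Area of P4's cell: 472.1772

1. box [0,89]×[0,95]: [(0, 0) (89, 0) (89, 95) (0, 95)]
2. ⊥bis P4·P0 via (73.815,47.235): [(89, 28.3338) (89, 95) (35.4411, 95)]  |A|=1785.2836
3. ⊥bis P4·P1 via (69.55,53.78): [(69.7243, 52.3268) (89, 28.3338) (89, 95) (64.6059, 95)]  |A|=1163.0064
4. ⊥bis P4·P2 via (75.805,63.335): [(69.2443, 56.3288) (69.7243, 52.3268) (89, 28.3338) (89, 77.426)]  |A|=517.7374
5. ⊥bis P4·P3 via (74.39,52.275): [(72.04, 59.3143) (77.6777, 42.427) (89, 28.3338) (89, 77.426)]  |A|=472.1772
6. canonical 4-gon: [(72.04, 59.3143) (77.6777, 42.427) (89, 28.3338) (89, 77.426)]
7. shoelace: 472.1772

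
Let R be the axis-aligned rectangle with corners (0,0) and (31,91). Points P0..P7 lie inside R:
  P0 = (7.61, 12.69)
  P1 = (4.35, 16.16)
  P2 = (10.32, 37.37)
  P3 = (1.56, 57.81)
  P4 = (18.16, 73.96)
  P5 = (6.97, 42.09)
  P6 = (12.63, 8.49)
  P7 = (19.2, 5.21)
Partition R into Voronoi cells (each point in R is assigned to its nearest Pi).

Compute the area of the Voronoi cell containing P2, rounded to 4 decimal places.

1. box [0,31]×[0,91]: [(0, 0) (31, 0) (31, 91) (0, 91)]
2. ⊥bis P2·P0 via (8.965,25.03): [(0, 26.0144) (31, 22.6104) (31, 91) (0, 91)]  |A|=2067.3149
3. ⊥bis P2·P1 via (7.335,26.765): [(0, 28.8296) (16.3992, 24.2137) (31, 22.6104) (31, 91) (0, 91)]  |A|=2044.2315
4. ⊥bis P2·P3 via (5.94,47.59): [(0, 45.0443) (0, 28.8296) (16.3992, 24.2137) (31, 22.6104) (31, 58.33)]  |A|=825.5329
5. ⊥bis P2·P4 via (14.24,55.665): [(21.268, 54.1591) (0, 45.0443) (0, 28.8296) (16.3992, 24.2137) (31, 22.6104) (31, 52.0739)]  |A|=795.0907
6. ⊥bis P2·P5 via (8.645,39.73): [(27.1879, 52.8907) (0, 33.5942) (0, 28.8296) (16.3992, 24.2137) (31, 22.6104) (31, 52.0739)]  |A|=598.972
7. ⊥bis P2·P6 via (11.475,22.93): [(27.1879, 52.8907) (0, 33.5942) (0, 28.8296) (16.3992, 24.2137) (21.0876, 23.6989) (31, 24.4917) (31, 52.0739)]  |A|=589.6479
8. ⊥bis P2·P7 via (14.76,21.29): [(27.1879, 52.8907) (0, 33.5942) (0, 28.8296) (16.3992, 24.2137) (21.0876, 23.6989) (24.4613, 23.9687) (31, 25.7742) (31, 52.0739)]  |A|=585.4551
9. canonical 8-gon: [(27.1879, 52.8907) (0, 33.5942) (0, 28.8296) (16.3992, 24.2137) (21.0876, 23.6989) (24.4613, 23.9687) (31, 25.7742) (31, 52.0739)]
10. shoelace: 585.4551

Area of P2's cell: 585.4551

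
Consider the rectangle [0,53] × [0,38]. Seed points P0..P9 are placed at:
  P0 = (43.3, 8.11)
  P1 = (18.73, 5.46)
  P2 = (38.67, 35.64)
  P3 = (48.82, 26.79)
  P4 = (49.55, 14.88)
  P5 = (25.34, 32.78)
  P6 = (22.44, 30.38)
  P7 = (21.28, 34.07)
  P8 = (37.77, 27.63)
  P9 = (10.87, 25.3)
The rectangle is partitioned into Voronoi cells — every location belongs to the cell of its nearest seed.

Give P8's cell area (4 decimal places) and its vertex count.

1. box [0,53]×[0,38]: [(0, 0) (53, 0) (53, 38) (0, 38)]
2. ⊥bis P8·P0 via (40.535,17.87): [(0, 6.3865) (53, 21.4013) (53, 38) (0, 38)]  |A|=1277.6235
3. ⊥bis P8·P1 via (28.25,16.545): [(30.1371, 14.9243) (53, 21.4013) (53, 38) (3.268, 38)]  |A|=763.5472
4. ⊥bis P8·P2 via (38.22,31.635): [(6.5338, 35.1952) (30.1371, 14.9243) (53, 21.4013) (53, 29.9743)]  |A|=507.343
5. ⊥bis P8·P3 via (43.295,27.21): [(43.5856, 31.0321) (6.5338, 35.1952) (30.1371, 14.9243) (42.6301, 18.4635)]  |A|=403.2239
6. ⊥bis P8·P4 via (43.66,21.255): [(42.7805, 20.4425) (43.5856, 31.0321) (6.5338, 35.1952) (30.1371, 14.9243) (39.758, 17.6499)]  |A|=400.4433
7. ⊥bis P8·P5 via (31.555,30.205): [(42.7805, 20.4425) (43.5856, 31.0321) (32.4176, 32.287) (26.5133, 18.0365) (30.1371, 14.9243) (39.758, 17.6499)]  |A|=207.4297
8. ⊥bis P8·P6 via (30.105,29.005): [(42.7805, 20.4425) (43.5856, 31.0321) (32.4176, 32.287) (29.3775, 24.9493) (27.9206, 16.8279) (30.1371, 14.9243) (39.758, 17.6499)]  |A|=200.8349
9. ⊥bis P8·P7 via (29.525,30.85): [(42.7805, 20.4425) (43.5856, 31.0321) (32.4176, 32.287) (29.3775, 24.9493) (27.9206, 16.8279) (30.1371, 14.9243) (39.758, 17.6499)]  |A|=200.8349
10. ⊥bis P8·P9 via (24.32,26.465): [(42.7805, 20.4425) (43.5856, 31.0321) (32.4176, 32.287) (29.3775, 24.9493) (27.9206, 16.8279) (30.1371, 14.9243) (39.758, 17.6499)]  |A|=200.8349
11. canonical 7-gon: [(42.7805, 20.4425) (43.5856, 31.0321) (32.4176, 32.287) (29.3775, 24.9493) (27.9206, 16.8279) (30.1371, 14.9243) (39.758, 17.6499)]
12. shoelace: 200.8349

Area of P8's cell: 200.8349 (7 vertices)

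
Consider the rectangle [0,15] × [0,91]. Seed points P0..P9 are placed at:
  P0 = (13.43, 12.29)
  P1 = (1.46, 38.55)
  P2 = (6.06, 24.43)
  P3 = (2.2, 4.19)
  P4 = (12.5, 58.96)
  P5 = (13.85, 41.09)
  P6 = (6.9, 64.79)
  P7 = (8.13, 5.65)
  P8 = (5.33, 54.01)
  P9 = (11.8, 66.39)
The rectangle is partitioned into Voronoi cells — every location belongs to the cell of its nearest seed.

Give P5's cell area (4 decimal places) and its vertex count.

Area of P5's cell: 120.6824 (5 vertices)

1. box [0,15]×[0,91]: [(0, 0) (15, 0) (15, 91) (0, 91)]
2. ⊥bis P5·P0 via (13.64,26.69): [(0, 26.8889) (15, 26.6702) (15, 91) (0, 91)]  |A|=963.3069
3. ⊥bis P5·P1 via (7.655,39.82): [(0, 77.1607) (10.3368, 26.7382) (15, 26.6702) (15, 91) (0, 91)]  |A|=703.4813
4. ⊥bis P5·P2 via (9.955,32.76): [(0, 77.1607) (9.0119, 33.201) (15, 30.401) (15, 91) (0, 91)]  |A|=677.2875
5. ⊥bis P5·P3 via (8.025,22.64): [(0, 77.1607) (9.0119, 33.201) (15, 30.401) (15, 91) (0, 91)]  |A|=677.2875
6. ⊥bis P5·P4 via (13.175,50.025): [(5.679, 49.4587) (9.0119, 33.201) (15, 30.401) (15, 50.1629)]  |A|=136.1101
7. ⊥bis P5·P6 via (10.375,52.94): [(5.679, 49.4587) (9.0119, 33.201) (15, 30.401) (15, 50.1629)]  |A|=136.1101
8. ⊥bis P5·P7 via (10.99,23.37): [(5.679, 49.4587) (9.0119, 33.201) (15, 30.401) (15, 50.1629)]  |A|=136.1101
9. ⊥bis P5·P8 via (9.59,47.55): [(13.3649, 50.0393) (6.4895, 45.5054) (9.0119, 33.201) (15, 30.401) (15, 50.1629)]  |A|=120.6824
10. ⊥bis P5·P9 via (12.825,53.74): [(13.3649, 50.0393) (6.4895, 45.5054) (9.0119, 33.201) (15, 30.401) (15, 50.1629)]  |A|=120.6824
11. canonical 5-gon: [(13.3649, 50.0393) (6.4895, 45.5054) (9.0119, 33.201) (15, 30.401) (15, 50.1629)]
12. shoelace: 120.6824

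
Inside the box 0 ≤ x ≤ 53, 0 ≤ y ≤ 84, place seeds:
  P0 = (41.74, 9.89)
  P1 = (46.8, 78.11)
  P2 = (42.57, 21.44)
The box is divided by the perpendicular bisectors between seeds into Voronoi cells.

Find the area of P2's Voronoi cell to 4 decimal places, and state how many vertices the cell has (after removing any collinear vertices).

1. box [0,53]×[0,84]: [(0, 0) (53, 0) (53, 84) (0, 84)]
2. ⊥bis P2·P0 via (42.155,15.665): [(0, 18.6943) (53, 14.8857) (53, 84) (0, 84)]  |A|=3562.1305
3. ⊥bis P2·P1 via (44.685,49.775): [(0, 53.1104) (0, 18.6943) (53, 14.8857) (53, 49.1543)]  |A|=1820.1464
4. canonical 4-gon: [(0, 53.1104) (0, 18.6943) (53, 14.8857) (53, 49.1543)]
5. shoelace: 1820.1464

Area of P2's cell: 1820.1464 (4 vertices)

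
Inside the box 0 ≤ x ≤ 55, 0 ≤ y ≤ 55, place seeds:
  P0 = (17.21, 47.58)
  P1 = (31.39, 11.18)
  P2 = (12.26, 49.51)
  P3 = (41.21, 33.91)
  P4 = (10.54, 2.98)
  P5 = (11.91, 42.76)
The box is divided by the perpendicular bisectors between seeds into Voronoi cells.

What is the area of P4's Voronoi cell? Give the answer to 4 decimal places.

1. box [0,55]×[0,55]: [(0, 0) (55, 0) (55, 55) (0, 55)]
2. ⊥bis P4·P0 via (13.875,25.28): [(0, 27.355) (0, 0) (55, 0) (55, 19.1297)]  |A|=1278.3298
3. ⊥bis P4·P1 via (20.965,7.08): [(13.803, 25.2908) (0, 27.355) (0, 0) (23.7495, 0)]  |A|=489.1114
4. ⊥bis P4·P2 via (11.4,26.245): [(13.803, 25.2908) (6.1164, 26.4403) (0, 26.6664) (0, 0) (23.7495, 0)]  |A|=487.0055
5. ⊥bis P4·P3 via (25.875,18.445): [(13.803, 25.2908) (6.1164, 26.4403) (0, 26.6664) (0, 0) (23.7495, 0)]  |A|=487.0055
6. ⊥bis P4·P5 via (11.225,22.87): [(14.8035, 22.7468) (0, 23.2566) (0, 0) (23.7495, 0)]  |A|=442.251
7. canonical 4-gon: [(14.8035, 22.7468) (0, 23.2566) (0, 0) (23.7495, 0)]
8. shoelace: 442.251

Area of P4's cell: 442.2510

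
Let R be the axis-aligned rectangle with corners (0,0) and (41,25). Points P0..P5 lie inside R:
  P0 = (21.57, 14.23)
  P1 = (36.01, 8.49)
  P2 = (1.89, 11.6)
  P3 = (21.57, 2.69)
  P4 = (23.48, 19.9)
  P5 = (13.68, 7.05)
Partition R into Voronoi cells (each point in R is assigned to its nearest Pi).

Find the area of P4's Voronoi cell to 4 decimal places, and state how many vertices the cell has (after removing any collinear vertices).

1. box [0,41]×[0,25]: [(0, 0) (41, 0) (41, 25) (0, 25)]
2. ⊥bis P4·P0 via (22.525,17.065): [(0, 24.6528) (41, 10.8415) (41, 25) (0, 25)]  |A|=297.3671
3. ⊥bis P4·P1 via (29.745,14.195): [(0, 24.6528) (30.0501, 14.5301) (39.5842, 25) (0, 25)]  |A|=212.4386
4. ⊥bis P4·P2 via (12.685,15.75): [(10.6404, 21.0685) (30.0501, 14.5301) (39.5842, 25) (9.129, 25)]  |A|=192.6459
5. ⊥bis P4·P3 via (22.525,11.295): [(10.6404, 21.0685) (30.0501, 14.5301) (39.5842, 25) (9.129, 25)]  |A|=192.6459
6. ⊥bis P4·P5 via (18.58,13.475): [(10.6404, 21.0685) (30.0501, 14.5301) (39.5842, 25) (9.129, 25)]  |A|=192.6459
7. canonical 4-gon: [(10.6404, 21.0685) (30.0501, 14.5301) (39.5842, 25) (9.129, 25)]
8. shoelace: 192.6459

Area of P4's cell: 192.6459 (4 vertices)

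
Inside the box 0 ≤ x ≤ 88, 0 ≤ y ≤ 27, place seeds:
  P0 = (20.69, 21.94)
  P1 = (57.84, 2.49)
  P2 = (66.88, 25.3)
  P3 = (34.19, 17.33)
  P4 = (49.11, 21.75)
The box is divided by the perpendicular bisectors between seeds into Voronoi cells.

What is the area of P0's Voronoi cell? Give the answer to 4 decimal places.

1. box [0,88]×[0,27]: [(0, 0) (88, 0) (88, 27) (0, 27)]
2. ⊥bis P0·P1 via (39.265,12.215): [(0, 0) (32.8698, 0) (47.0057, 27) (0, 27)]  |A|=1078.3197
3. ⊥bis P0·P2 via (43.785,23.62): [(0, 0) (32.8698, 0) (43.962, 21.1864) (43.5391, 27) (0, 27)]  |A|=1068.243
4. ⊥bis P0·P3 via (27.44,19.635): [(0, 0) (20.735, 0) (29.955, 27) (0, 27)]  |A|=684.3153
5. ⊥bis P0·P4 via (34.9,21.845): [(0, 0) (20.735, 0) (29.955, 27) (0, 27)]  |A|=684.3153
6. canonical 4-gon: [(0, 0) (20.735, 0) (29.955, 27) (0, 27)]
7. shoelace: 684.3153

Area of P0's cell: 684.3153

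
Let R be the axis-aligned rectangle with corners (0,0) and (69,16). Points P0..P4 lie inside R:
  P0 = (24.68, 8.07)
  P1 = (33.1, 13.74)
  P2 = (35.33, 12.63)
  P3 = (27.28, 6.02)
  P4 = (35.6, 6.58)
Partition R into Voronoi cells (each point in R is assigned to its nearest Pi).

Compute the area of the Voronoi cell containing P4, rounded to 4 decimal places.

1. box [0,69]×[0,16]: [(0, 0) (69, 0) (69, 16) (0, 16)]
2. ⊥bis P4·P0 via (30.14,7.325): [(29.1405, 0) (69, 0) (69, 16) (31.3237, 16)]  |A|=620.2864
3. ⊥bis P4·P1 via (34.35,10.16): [(30.3356, 8.7583) (29.1405, 0) (69, 0) (69, 16) (51.0758, 16)]  |A|=548.7672
4. ⊥bis P4·P2 via (35.465,9.605): [(32.3641, 9.4666) (30.3356, 8.7583) (29.1405, 0) (69, 0) (69, 11.1016)]  |A|=400.4857
5. ⊥bis P4·P3 via (31.44,6.3): [(32.3641, 9.4666) (31.253, 9.0786) (31.864, 0) (69, 0) (69, 11.1016)]  |A|=384.2968
6. canonical 5-gon: [(32.3641, 9.4666) (31.253, 9.0786) (31.864, 0) (69, 0) (69, 11.1016)]
7. shoelace: 384.2968

Area of P4's cell: 384.2968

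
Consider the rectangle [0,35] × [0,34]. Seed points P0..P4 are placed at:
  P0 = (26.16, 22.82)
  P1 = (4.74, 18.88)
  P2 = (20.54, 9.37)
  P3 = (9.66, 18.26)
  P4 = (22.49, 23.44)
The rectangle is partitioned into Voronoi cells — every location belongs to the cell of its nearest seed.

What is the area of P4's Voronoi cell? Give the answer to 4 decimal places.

1. box [0,35]×[0,34]: [(0, 0) (35, 0) (35, 34) (0, 34)]
2. ⊥bis P4·P0 via (24.325,23.13): [(0, 0) (20.4175, 0) (26.1613, 34) (0, 34)]  |A|=791.8401
3. ⊥bis P4·P1 via (13.615,21.16): [(19.051, 0) (20.4175, 0) (26.1613, 34) (10.3164, 34)]  |A|=292.5939
4. ⊥bis P4·P2 via (21.515,16.405): [(14.59, 17.3648) (23.1506, 16.1783) (26.1613, 34) (10.3164, 34)]  |A|=209.8606
5. ⊥bis P4·P3 via (16.075,20.85): [(17.6536, 16.9402) (23.1506, 16.1783) (26.1613, 34) (10.7658, 34)]  |A|=181.4528
6. canonical 4-gon: [(17.6536, 16.9402) (23.1506, 16.1783) (26.1613, 34) (10.7658, 34)]
7. shoelace: 181.4528

Area of P4's cell: 181.4528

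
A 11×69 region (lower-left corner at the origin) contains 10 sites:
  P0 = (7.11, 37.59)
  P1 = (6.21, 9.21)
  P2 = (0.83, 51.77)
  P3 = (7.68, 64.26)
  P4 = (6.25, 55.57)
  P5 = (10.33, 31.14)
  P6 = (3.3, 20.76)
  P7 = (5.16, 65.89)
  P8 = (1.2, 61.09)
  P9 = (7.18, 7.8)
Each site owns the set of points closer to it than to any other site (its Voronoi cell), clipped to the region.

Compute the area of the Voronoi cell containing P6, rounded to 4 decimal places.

1. box [0,11]×[0,69]: [(0, 0) (11, 0) (11, 69) (0, 69)]
2. ⊥bis P6·P0 via (5.205,29.175): [(0, 30.3533) (0, 0) (11, 0) (11, 27.8631)]  |A|=320.1904
3. ⊥bis P6·P1 via (4.755,14.985): [(0, 30.3533) (0, 13.787) (11, 16.5584) (11, 27.8631)]  |A|=153.2907
4. ⊥bis P6·P2 via (2.065,36.265): [(0, 30.3533) (0, 13.787) (11, 16.5584) (11, 27.8631)]  |A|=153.2907
5. ⊥bis P6·P3 via (5.49,42.51): [(0, 30.3533) (0, 13.787) (11, 16.5584) (11, 27.8631)]  |A|=153.2907
6. ⊥bis P6·P4 via (4.775,38.165): [(0, 30.3533) (0, 13.787) (11, 16.5584) (11, 27.8631)]  |A|=153.2907
7. ⊥bis P6·P5 via (6.815,25.95): [(0.4707, 30.2468) (0, 30.3533) (0, 13.787) (11, 16.5584) (11, 23.1157)]  |A|=128.297
8. ⊥bis P6·P7 via (4.23,43.325): [(0.4707, 30.2468) (0, 30.3533) (0, 13.787) (11, 16.5584) (11, 23.1157)]  |A|=128.297
9. ⊥bis P6·P8 via (2.25,40.925): [(0.4707, 30.2468) (0, 30.3533) (0, 13.787) (11, 16.5584) (11, 23.1157)]  |A|=128.297
10. ⊥bis P6·P9 via (5.24,14.28): [(0.4707, 30.2468) (0, 30.3533) (0, 13.787) (11, 16.5584) (11, 23.1157)]  |A|=128.297
11. canonical 5-gon: [(0.4707, 30.2468) (0, 30.3533) (0, 13.787) (11, 16.5584) (11, 23.1157)]
12. shoelace: 128.297

Area of P6's cell: 128.2970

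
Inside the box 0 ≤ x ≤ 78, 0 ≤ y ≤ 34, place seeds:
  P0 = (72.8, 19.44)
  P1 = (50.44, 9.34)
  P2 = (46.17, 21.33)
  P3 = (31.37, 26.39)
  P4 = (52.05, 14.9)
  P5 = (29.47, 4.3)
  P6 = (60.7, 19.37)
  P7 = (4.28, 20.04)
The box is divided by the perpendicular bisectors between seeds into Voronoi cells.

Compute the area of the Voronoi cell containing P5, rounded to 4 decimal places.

Area of P5's cell: 393.9421

1. box [0,78]×[0,34]: [(0, 0) (78, 0) (78, 34) (0, 34)]
2. ⊥bis P5·P0 via (51.135,11.87): [(0, 0) (55.2825, 0) (43.4025, 34) (0, 34)]  |A|=1677.6456
3. ⊥bis P5·P1 via (39.955,6.82): [(0, 0) (41.5941, 0) (33.4225, 34) (0, 34)]  |A|=1275.2824
4. ⊥bis P5·P2 via (37.82,12.815): [(0, 0) (41.5941, 0) (38.7282, 11.9244) (16.2164, 34) (0, 34)]  |A|=1085.365
5. ⊥bis P5·P3 via (30.42,15.345): [(0, 17.9615) (0, 0) (41.5941, 0) (38.7282, 11.9244) (35.7034, 14.8906)]  |A|=644.1071
6. ⊥bis P5·P4 via (40.76,9.6): [(0, 17.9615) (0, 0) (41.5941, 0) (38.7282, 11.9244) (35.7034, 14.8906)]  |A|=644.1071
7. ⊥bis P5·P6 via (45.085,11.835): [(0, 17.9615) (0, 0) (41.5941, 0) (38.7282, 11.9244) (35.7034, 14.8906)]  |A|=644.1071
8. ⊥bis P5·P7 via (16.875,12.17): [(19.4486, 16.2887) (9.2706, 0) (41.5941, 0) (38.7282, 11.9244) (35.7034, 14.8906)]  |A|=393.9421
9. canonical 5-gon: [(19.4486, 16.2887) (9.2706, 0) (41.5941, 0) (38.7282, 11.9244) (35.7034, 14.8906)]
10. shoelace: 393.9421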